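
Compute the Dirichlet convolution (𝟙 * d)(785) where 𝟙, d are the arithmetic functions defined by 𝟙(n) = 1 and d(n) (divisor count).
(𝟙 * d)(785) = 9

Divisors of 785: [1, 5, 157, 785]. For each d | 785:
  d = 1: 𝟙(1) · d(785/1) = 1 · 4 = 4
  d = 5: 𝟙(5) · d(785/5) = 1 · 2 = 2
  d = 157: 𝟙(157) · d(785/157) = 1 · 2 = 2
  d = 785: 𝟙(785) · d(785/785) = 1 · 1 = 1
Summing: (𝟙 * d)(785) = 4 + 2 + 2 + 1 = 9.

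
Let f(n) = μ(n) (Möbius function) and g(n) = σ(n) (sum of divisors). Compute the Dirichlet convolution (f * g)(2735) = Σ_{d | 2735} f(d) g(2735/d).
(μ * σ)(2735) = 2735

Divisors of 2735: [1, 5, 547, 2735]. For each d | 2735:
  d = 1: μ(1) · σ(2735/1) = 1 · 3288 = 3288
  d = 5: μ(5) · σ(2735/5) = -1 · 548 = -548
  d = 547: μ(547) · σ(2735/547) = -1 · 6 = -6
  d = 2735: μ(2735) · σ(2735/2735) = 1 · 1 = 1
Summing: (μ * σ)(2735) = 3288 + -548 + -6 + 1 = 2735.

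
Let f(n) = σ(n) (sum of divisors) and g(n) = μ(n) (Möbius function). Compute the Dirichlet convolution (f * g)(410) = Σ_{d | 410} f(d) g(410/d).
(σ * μ)(410) = 410

Divisors of 410: [1, 2, 5, 10, 41, 82, 205, 410]. For each d | 410:
  d = 1: σ(1) · μ(410/1) = 1 · -1 = -1
  d = 2: σ(2) · μ(410/2) = 3 · 1 = 3
  d = 5: σ(5) · μ(410/5) = 6 · 1 = 6
  d = 10: σ(10) · μ(410/10) = 18 · -1 = -18
  d = 41: σ(41) · μ(410/41) = 42 · 1 = 42
  d = 82: σ(82) · μ(410/82) = 126 · -1 = -126
  d = 205: σ(205) · μ(410/205) = 252 · -1 = -252
  d = 410: σ(410) · μ(410/410) = 756 · 1 = 756
Summing: (σ * μ)(410) = -1 + 3 + 6 + -18 + 42 + -126 + -252 + 756 = 410.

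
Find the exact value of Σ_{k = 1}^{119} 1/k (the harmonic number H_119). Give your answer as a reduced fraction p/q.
H_119 = 93164933029543732588289222815367988877515840444049/17379782769567790172972927968296006432665936992320

Direct summation: H_119 = 1 + 1/2 + ... + 1/119. The least common denominator is lcm(1, ..., 119) = 955888052326228459513511038256280353796626534577600; over this denominator the numerator is 955888052326228459513511038256280353796626534577600 + 477944026163114229756755519128140176898313267288800 + 318629350775409486504503679418760117932208844859200 + 238972013081557114878377759564070088449156633644400 + 191177610465245691902702207651256070759325306915520 + 159314675387704743252251839709380058966104422429600 + 136555436046604065644787291179468621970946647796800 + 119486006540778557439188879782035044224578316822200 + 106209783591803162168167893139586705977402948286400 + 95588805232622845951351103825628035379662653457760 + 86898913847838950864864639841480032163329684961600 + 79657337693852371626125919854690029483052211214800 + 73529850178940650731808541404329257984355887275200 + 68277718023302032822393645589734310985473323898400 + 63725870155081897300900735883752023586441768971840 + 59743003270389278719594439891017522112289158411100 + 56228708960366379971383002250369432576272149092800 + 53104891795901581084083946569793352988701474143200 + 50309897490854129448079528329277913357717186030400 + 47794402616311422975675551912814017689831326728880 + 45518478682201355214929097059822873990315549265600 + 43449456923919475432432319920740016081664842480800 + 41560350101140367804935262532881754512896805851200 + 39828668846926185813062959927345014741526105607400 + 38235522093049138380540441530251214151865061383104 + 36764925089470325365904270702164628992177943637600 + 35403261197267720722722631046528901992467649428800 + 34138859011651016411196822794867155492736661949200 + 32961656976766498603914173732975184613676777054400 + 31862935077540948650450367941876011793220884485920 + 30835098462136401919790678653428398509568597889600 + 29871501635194639359797219945508761056144579205550 + 28966304615946316954954879947160010721109894987200 + 28114354480183189985691501125184716288136074546400 + 27311087209320813128957458235893724394189329559360 + 26552445897950790542041973284896676494350737071600 + 25834812225033201608473271304223793345854771204800 + 25154948745427064724039764164638956678858593015200 + 24509950059646883577269513801443085994785295758400 + 23897201308155711487837775956407008844915663364440 + 23314342739664108768622220445275130580405525233600 + 22759239341100677607464548529911436995157774632800 + 22229954705261126965430489261773961716200617083200 + 21724728461959737716216159960370008040832421240400 + 21241956718360632433633578627917341195480589657280 + 20780175050570183902467631266440877256448402925600 + 20338043666515499138585341239495326676523968820800 + 19914334423463092906531479963672507370763052803700 + 19507919435229152234969613025638374567278092542400 + 19117761046524569190270220765125607075932530691552 + 18742902986788793323794334083456477525424049697600 + 18382462544735162682952135351082314496088971818800 + 18035623628796763387047378080307176486728802539200 + 17701630598633860361361315523264450996233824714400 + 17379782769567790172972927968296006432665936992320 + 17069429505825508205598411397433577746368330974600 + 16769965830284709816026509443092637785905728676800 + 16480828488383249301957086866487592306838388527200 + 16201492412308956940906966750106446674519093806400 + 15931467538770474325225183970938005896610442242960 + 15670295939774237041205098987807874652403713681600 + 15417549231068200959895339326714199254784298944800 + 15172826227400451738309699019940957996771849755200 + 14935750817597319679898609972754380528072289602775 + 14705970035788130146361708280865851596871177455040 + 14483152307973158477477439973580005360554947493600 + 14266985855615350141992702063526572444725769172800 + 14057177240091594992845750562592358144068037273200 + 13853450033713455934978420844293918170965601950400 + 13655543604660406564478729117946862197094664779680 + 13463212004594767035401563919102540194318683585600 + 13276222948975395271020986642448338247175368535800 + 13094356881181211774157685455565484298583925131200 + 12917406112516600804236635652111896672927385602400 + 12745174031016379460180147176750404717288353794368 + 12577474372713532362019882082319478339429296507600 + 12414130549691278694980662834497147451904240708800 + 12254975029823441788634756900721542997392647879200 + 12099848763623145057133051117168105744261095374400 + 11948600654077855743918887978203504422457831682220 + 11801087065755906907574210348842967330822549809600 + 11657171369832054384311110222637565290202762616800 + 11516723522002752524259169135617835587911163067200 + 11379619670550338803732274264955718497578887316400 + 11245741792073275994276600450073886515254429818560 + 11114977352630563482715244630886980858100308541600 + 10987218992255499534638057910991728204558925684800 + 10862364230979868858108079980185004020416210620200 + 10740315194676724264196753238834610716816028478400 + 10620978359180316216816789313958670597740294828640 + 10504264311277235818829791629189893997765126753600 + 10390087525285091951233815633220438628224201462800 + 10278366154045467306596892884476132836522865963200 + 10169021833257749569292670619747663338261984410400 + 10061979498170825889615905665855582671543437206080 + 9957167211731546453265739981836253685381526401850 + 9854516003363179994984649878930725296872438500800 + 9753959717614576117484806512819187283639046271200 + 9655434871982105651651626649053336907036631662400 + 9558880523262284595135110382562803537966265345776 + 9464238141843846133797138992636439146501252817600 + 9371451493394396661897167041728238762712024848800 + 9280466527439111257412728526760003434918704219200 + 9191231272367581341476067675541157248044485909400 + 9103695736440271042985819411964574798063109853120 + 9017811814398381693523689040153588243364401269600 + 8933533199310546350593561105198881811183425556800 + 8850815299316930180680657761632225498116912357200 + 8769615158956224399206523286754865631161711326400 + 8689891384783895086486463984148003216332968496160 + 8611604075011067202824423768074597781951590401600 + 8534714752912754102799205698716788873184165487300 + 8459186303771933270031071135011330564571916235200 + 8384982915142354908013254721546318892952864338400 + 8312070020228073560987052506576350902579361170240 + 8240414244191624650978543433243796153419194263600 + 8169983353215627859089837933814361998261765252800 + 8100746206154478470453483375053223337259546903200 + 8032672708623768567340428892909918939467449870400 = 5124071316624905292355907254845239388263371224422695, so H_119 = 5124071316624905292355907254845239388263371224422695/955888052326228459513511038256280353796626534577600; reducing by gcd(5124071316624905292355907254845239388263371224422695, 955888052326228459513511038256280353796626534577600) = 55 gives 93164933029543732588289222815367988877515840444049/17379782769567790172972927968296006432665936992320 ≈ 5.36053. (The PNT-adjacent estimate ln(119) + γ ≈ 5.35634 matches within O(1/n).)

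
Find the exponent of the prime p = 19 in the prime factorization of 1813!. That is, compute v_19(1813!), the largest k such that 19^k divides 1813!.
v_19(1813!) = 100

Legendre's formula: v_p(n!) = Σ_{k ≥ 1} ⌊n / p^k⌋. For p = 19, n = 1813, the terms are:
  ⌊1813/19^1⌋ = ⌊1813/19⌋ = 95
  ⌊1813/19^2⌋ = ⌊1813/361⌋ = 5
(the next term ⌊1813/19^3⌋ = 0, terminating the sum). Summing: v_19(1813!) = 95 + 5 = 100.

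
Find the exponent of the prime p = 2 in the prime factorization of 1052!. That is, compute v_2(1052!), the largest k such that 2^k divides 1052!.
v_2(1052!) = 1048

Legendre's formula: v_p(n!) = Σ_{k ≥ 1} ⌊n / p^k⌋. For p = 2, n = 1052, the terms are:
  ⌊1052/2^1⌋ = ⌊1052/2⌋ = 526
  ⌊1052/2^2⌋ = ⌊1052/4⌋ = 263
  ⌊1052/2^3⌋ = ⌊1052/8⌋ = 131
  ⌊1052/2^4⌋ = ⌊1052/16⌋ = 65
  ⌊1052/2^5⌋ = ⌊1052/32⌋ = 32
  ⌊1052/2^6⌋ = ⌊1052/64⌋ = 16
  ⌊1052/2^7⌋ = ⌊1052/128⌋ = 8
  ⌊1052/2^8⌋ = ⌊1052/256⌋ = 4
  ⌊1052/2^9⌋ = ⌊1052/512⌋ = 2
  ⌊1052/2^10⌋ = ⌊1052/1024⌋ = 1
(the next term ⌊1052/2^11⌋ = 0, terminating the sum). Summing: v_2(1052!) = 526 + 263 + 131 + 65 + 32 + 16 + 8 + 4 + 2 + 1 = 1048.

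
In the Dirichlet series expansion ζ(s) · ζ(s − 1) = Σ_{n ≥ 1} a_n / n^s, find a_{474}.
σ(474) = 960

In the product (Σ m^0/m^s)(Σ k / k^s) = Σ (Σ_{d | n} d) / n^s, the coefficient of 1/n^s is σ(n) = Σ_{d | n} d. For n = 474, divisors are [1, 2, 3, 6, 79, 158, 237, 474]; summing: σ(474) = 960.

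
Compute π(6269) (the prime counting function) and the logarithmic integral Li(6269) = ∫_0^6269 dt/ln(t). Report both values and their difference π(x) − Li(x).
π(6269) = 815;  Li(6269) ≈ 831.26;  π(x) − Li(x) ≈ -16.26.

Direct count of primes ≤ 6269 gives π(6269) = 815. Numerical evaluation of the logarithmic integral gives Li(6269) ≈ 831.26. The difference π(x) − Li(x) ≈ -16.26 is typically negative for small/moderate x (Li(x) overestimates), though Littlewood's theorem shows this sign changes infinitely often.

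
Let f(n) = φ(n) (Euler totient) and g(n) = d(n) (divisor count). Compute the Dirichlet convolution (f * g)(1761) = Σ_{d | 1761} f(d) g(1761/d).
(φ * d)(1761) = 2352

Divisors of 1761: [1, 3, 587, 1761]. For each d | 1761:
  d = 1: φ(1) · d(1761/1) = 1 · 4 = 4
  d = 3: φ(3) · d(1761/3) = 2 · 2 = 4
  d = 587: φ(587) · d(1761/587) = 586 · 2 = 1172
  d = 1761: φ(1761) · d(1761/1761) = 1172 · 1 = 1172
Summing: (φ * d)(1761) = 4 + 4 + 1172 + 1172 = 2352.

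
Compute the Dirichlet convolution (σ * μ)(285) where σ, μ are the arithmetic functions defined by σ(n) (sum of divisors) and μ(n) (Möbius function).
(σ * μ)(285) = 285

Divisors of 285: [1, 3, 5, 15, 19, 57, 95, 285]. For each d | 285:
  d = 1: σ(1) · μ(285/1) = 1 · -1 = -1
  d = 3: σ(3) · μ(285/3) = 4 · 1 = 4
  d = 5: σ(5) · μ(285/5) = 6 · 1 = 6
  d = 15: σ(15) · μ(285/15) = 24 · -1 = -24
  d = 19: σ(19) · μ(285/19) = 20 · 1 = 20
  d = 57: σ(57) · μ(285/57) = 80 · -1 = -80
  d = 95: σ(95) · μ(285/95) = 120 · -1 = -120
  d = 285: σ(285) · μ(285/285) = 480 · 1 = 480
Summing: (σ * μ)(285) = -1 + 4 + 6 + -24 + 20 + -80 + -120 + 480 = 285.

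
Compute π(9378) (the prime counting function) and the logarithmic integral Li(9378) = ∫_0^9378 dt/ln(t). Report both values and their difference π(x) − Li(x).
π(9378) = 1160;  Li(9378) ≈ 1178.37;  π(x) − Li(x) ≈ -18.37.

Direct count of primes ≤ 9378 gives π(9378) = 1160. Numerical evaluation of the logarithmic integral gives Li(9378) ≈ 1178.37. The difference π(x) − Li(x) ≈ -18.37 is typically negative for small/moderate x (Li(x) overestimates), though Littlewood's theorem shows this sign changes infinitely often.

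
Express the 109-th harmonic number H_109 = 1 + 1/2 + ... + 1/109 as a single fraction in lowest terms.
H_109 = 8921300974621008344560891131674592385138744074343/1691837260754386654006214227002266112914383247040

Direct summation: H_109 = 1 + 1/2 + ... + 1/109. The least common denominator is lcm(1, ..., 109) = 8459186303771933270031071135011330564571916235200; over this denominator the numerator is 8459186303771933270031071135011330564571916235200 + 4229593151885966635015535567505665282285958117600 + 2819728767923977756677023711670443521523972078400 + 2114796575942983317507767783752832641142979058800 + 1691837260754386654006214227002266112914383247040 + 1409864383961988878338511855835221760761986039200 + 1208455186253133324290153019287332937795988033600 + 1057398287971491658753883891876416320571489529400 + 939909589307992585559007903890147840507990692800 + 845918630377193327003107113501133056457191623520 + 769016936706539388184642830455575505870174203200 + 704932191980994439169255927917610880380993019600 + 650706638751687174617774702693179274197839710400 + 604227593126566662145076509643666468897994016800 + 563945753584795551335404742334088704304794415680 + 528699143985745829376941945938208160285744764700 + 497599194339525486472415949118313562621877425600 + 469954794653996292779503951945073920253995346400 + 445220331777470172106898480790070029714311380800 + 422959315188596663501553556750566528228595811760 + 402818395417711108096717673095777645931996011200 + 384508468353269694092321415227787752935087101600 + 367790708859649272610046571087449154981387662400 + 352466095990497219584627963958805440190496509800 + 338367452150877330801242845400453222582876649408 + 325353319375843587308887351346589637098919855200 + 313303196435997528519669301296715946835996897600 + 302113796563283331072538254821833234448997008400 + 291696079440411492070036935690045881536962628800 + 281972876792397775667702371167044352152397207840 + 272876977541030105484873262419720340792642459200 + 264349571992872914688470972969104080142872382350 + 256338978902179796061547610151858501956724734400 + 248799597169762743236207974559156781310938712800 + 241691037250626664858030603857466587559197606720 + 234977397326998146389751975972536960126997673200 + 228626656858700899190028949594900826069511249600 + 222610165888735086053449240395035014857155690400 + 216902212917229058205924900897726424732613236800 + 211479657594298331750776778375283264114297905880 + 206321617165169104147099295975886111331022347200 + 201409197708855554048358836547888822965998005600 + 196725262878417052791420258953751873594695726400 + 192254234176634847046160707613893876467543550800 + 187981917861598517111801580778029568101598138560 + 183895354429824636305023285543724577490693831200 + 179982687314296452553852577340666607756849281600 + 176233047995248609792313981979402720095248254900 + 172636455179019046327164717041047562542284004800 + 169183726075438665400621422700226611291438324704 + 165866398113175162157471983039437854207292475200 + 162676659687921793654443675673294818549459927600 + 159607288750413835283605115754930765369281438400 + 156651598217998764259834650648357973417998448800 + 153803387341307877636928566091115101174034840640 + 151056898281641665536269127410916617224498504200 + 148406777259156724035632826930023343238103793600 + 145848039720205746035018467845022940768481314400 + 143376039046981919831035103983242890924947732800 + 140986438396198887833851185583522176076198603920 + 138675185307736610984115920246087386304457643200 + 136438488770515052742436631209860170396321229600 + 134272798472570369365572557698592548643998670400 + 132174785996436457344235486484552040071436191175 + 130141327750337434923554940538635854839567942080 + 128169489451089898030773805075929250978362367200 + 126256511996596018955687628880766127829431585600 + 124399798584881371618103987279578390655469356400 + 122596902953216424203348857029149718327129220800 + 120845518625313332429015301928733293779598803360 + 119143469067210327746916494859314514993970651200 + 117488698663499073194875987986268480063498836600 + 115879264435231962603165358013853843350300222400 + 114313328429350449595014474797450413034755624800 + 112789150716959110267080948466817740860958883136 + 111305082944367543026724620197517507428577845200 + 109859562386648484026377547207939357981453457600 + 108451106458614529102962450448863212366306618400 + 107078307642682699620646470063434564108505268800 + 105739828797149165875388389187641632057148952940 + 104434398811999176173223100432238648945332299200 + 103160808582584552073549647987943055665511173600 + 101917907274360641807603266686883500777974894400 + 100704598854427777024179418273944411482999002800 + 99519838867905097294483189823662712524375485120 + 98362631439208526395710129476875936797347863200 + 97232026480137164023345645230015293845654209600 + 96127117088317423523080353806946938233771775400 + 95047037121032958090236754325970006343504676800 + 93990958930799258555900790389014784050799069280 + 92958091250241024945396386099025610599691387200 + 91947677214912318152511642771862288745346915600 + 90958992513676701828291087473240113597547486400 + 89991343657148226276926288670333303878424640800 + 89044066355494034421379696158014005942862276160 + 88116523997624304896156990989701360047624127450 + 87208106224452920309598671494962170768782641600 + 86318227589509523163582358520523781271142002400 + 85446326300726598687182536717286167318908244800 + 84591863037719332700310711350113305645719162352 + 83754319839326071980505654802092381827444715200 + 82933199056587581078735991519718927103646237600 + 82128022366717798738165739174867287034678798400 + 81338329843960896827221837836647409274729963800 + 80563679083542221619343534619155529186399202240 + 79803644375206917641802557877465382684640719200 + 79057815923102180093748328364591874435251553600 + 78325799108999382129917325324178986708999224400 + 77607213796072782293863037935883766647448772800 = 44606504873105041722804455658372961925693720371715, so H_109 = 44606504873105041722804455658372961925693720371715/8459186303771933270031071135011330564571916235200; reducing by gcd(44606504873105041722804455658372961925693720371715, 8459186303771933270031071135011330564571916235200) = 5 gives 8921300974621008344560891131674592385138744074343/1691837260754386654006214227002266112914383247040 ≈ 5.27314. (The PNT-adjacent estimate ln(109) + γ ≈ 5.26856 matches within O(1/n).)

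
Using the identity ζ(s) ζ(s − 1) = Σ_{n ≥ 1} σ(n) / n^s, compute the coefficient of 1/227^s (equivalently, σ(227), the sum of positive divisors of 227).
σ(227) = 228

In the product (Σ m^0/m^s)(Σ k / k^s) = Σ (Σ_{d | n} d) / n^s, the coefficient of 1/n^s is σ(n) = Σ_{d | n} d. For n = 227, divisors are [1, 227]; summing: σ(227) = 228.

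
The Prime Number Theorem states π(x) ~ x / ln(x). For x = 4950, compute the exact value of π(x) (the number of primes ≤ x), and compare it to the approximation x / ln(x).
π(4950) = 661;  x/ln(x) ≈ 581.86;  relative error ≈ 11.97%.

Directly count primes up to 4950: π(4950) = 661. The PNT approximation gives 4950/ln(4950) ≈ 4950/8.50714 ≈ 581.86. Relative error (π(x) − x/ln(x)) / π(x) ≈ 11.97%; the approximation is known to undercount slightly (Li(x) is a better estimate).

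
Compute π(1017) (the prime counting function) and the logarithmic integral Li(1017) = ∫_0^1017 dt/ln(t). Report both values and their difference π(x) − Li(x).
π(1017) = 170;  Li(1017) ≈ 180.07;  π(x) − Li(x) ≈ -10.07.

Direct count of primes ≤ 1017 gives π(1017) = 170. Numerical evaluation of the logarithmic integral gives Li(1017) ≈ 180.07. The difference π(x) − Li(x) ≈ -10.07 is typically negative for small/moderate x (Li(x) overestimates), though Littlewood's theorem shows this sign changes infinitely often.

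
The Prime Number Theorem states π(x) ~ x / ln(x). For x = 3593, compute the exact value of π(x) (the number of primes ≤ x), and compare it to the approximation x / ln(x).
π(3593) = 503;  x/ln(x) ≈ 438.88;  relative error ≈ 12.75%.

Directly count primes up to 3593: π(3593) = 503. The PNT approximation gives 3593/ln(3593) ≈ 3593/8.18674 ≈ 438.88. Relative error (π(x) − x/ln(x)) / π(x) ≈ 12.75%; the approximation is known to undercount slightly (Li(x) is a better estimate).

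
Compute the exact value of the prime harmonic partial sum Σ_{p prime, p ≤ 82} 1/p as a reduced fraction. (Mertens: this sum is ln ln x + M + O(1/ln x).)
Σ 1/p = 5692733621468679832887230172131/3217644767340672907899084554130

π(82) = 22, so the primes ≤ 82 are [2, 3, 5, 7, 11, 13, 17, 19, 23, 29, 31, 37, 41, 43, 47, 53, 59, 61, 67, 71, 73, 79]. Summing 1/p over these primes: 5692733621468679832887230172131/3217644767340672907899084554130 ≈ 1.7692. Mertens estimate ln ln(82) + 0.2615 ≈ 1.7446.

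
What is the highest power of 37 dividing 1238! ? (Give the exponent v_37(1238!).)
v_37(1238!) = 33

Legendre's formula: v_p(n!) = Σ_{k ≥ 1} ⌊n / p^k⌋. For p = 37, n = 1238, the terms are:
  ⌊1238/37^1⌋ = ⌊1238/37⌋ = 33
(the next term ⌊1238/37^2⌋ = 0, terminating the sum). Summing: v_37(1238!) = 33 = 33.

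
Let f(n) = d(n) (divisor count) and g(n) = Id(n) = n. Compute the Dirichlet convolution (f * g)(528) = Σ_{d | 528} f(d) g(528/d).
(d * Id)(528) = 3705

Divisors of 528: [1, 2, 3, 4, 6, 8, 11, 12, 16, 22, 24, 33, 44, 48, 66, 88, 132, 176, 264, 528]. For each d | 528:
  d = 1: d(1) · Id(528/1) = 1 · 528 = 528
  d = 2: d(2) · Id(528/2) = 2 · 264 = 528
  d = 3: d(3) · Id(528/3) = 2 · 176 = 352
  d = 4: d(4) · Id(528/4) = 3 · 132 = 396
  d = 6: d(6) · Id(528/6) = 4 · 88 = 352
  d = 8: d(8) · Id(528/8) = 4 · 66 = 264
  d = 11: d(11) · Id(528/11) = 2 · 48 = 96
  d = 12: d(12) · Id(528/12) = 6 · 44 = 264
  d = 16: d(16) · Id(528/16) = 5 · 33 = 165
  d = 22: d(22) · Id(528/22) = 4 · 24 = 96
  d = 24: d(24) · Id(528/24) = 8 · 22 = 176
  d = 33: d(33) · Id(528/33) = 4 · 16 = 64
  d = 44: d(44) · Id(528/44) = 6 · 12 = 72
  d = 48: d(48) · Id(528/48) = 10 · 11 = 110
  d = 66: d(66) · Id(528/66) = 8 · 8 = 64
  d = 88: d(88) · Id(528/88) = 8 · 6 = 48
  d = 132: d(132) · Id(528/132) = 12 · 4 = 48
  d = 176: d(176) · Id(528/176) = 10 · 3 = 30
  d = 264: d(264) · Id(528/264) = 16 · 2 = 32
  d = 528: d(528) · Id(528/528) = 20 · 1 = 20
Summing: (d * Id)(528) = 528 + 528 + 352 + 396 + 352 + 264 + 96 + 264 + 165 + 96 + 176 + 64 + 72 + 110 + 64 + 48 + 48 + 30 + 32 + 20 = 3705.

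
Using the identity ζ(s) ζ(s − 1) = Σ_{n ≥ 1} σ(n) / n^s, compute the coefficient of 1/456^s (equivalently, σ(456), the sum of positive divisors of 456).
σ(456) = 1200

In the product (Σ m^0/m^s)(Σ k / k^s) = Σ (Σ_{d | n} d) / n^s, the coefficient of 1/n^s is σ(n) = Σ_{d | n} d. For n = 456, divisors are [1, 2, 3, 4, 6, 8, 12, 19, 24, 38, 57, 76, 114, 152, 228, 456]; summing: σ(456) = 1200.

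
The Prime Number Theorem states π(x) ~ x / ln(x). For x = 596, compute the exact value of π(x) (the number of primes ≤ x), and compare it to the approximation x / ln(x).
π(596) = 108;  x/ln(x) ≈ 93.27;  relative error ≈ 13.64%.

Directly count primes up to 596: π(596) = 108. The PNT approximation gives 596/ln(596) ≈ 596/6.39024 ≈ 93.27. Relative error (π(x) − x/ln(x)) / π(x) ≈ 13.64%; the approximation is known to undercount slightly (Li(x) is a better estimate).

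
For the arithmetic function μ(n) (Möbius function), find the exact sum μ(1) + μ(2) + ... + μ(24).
Σ_{n ≤ 24} μ(n) = -2

Compute μ(n) for each 1 ≤ n ≤ 24: μ(1) = 1, μ(2) = -1, μ(3) = -1, μ(4) = 0, μ(5) = -1, μ(6) = 1, μ(7) = -1, μ(8) = 0, μ(9) = 0, μ(10) = 1, μ(11) = -1, μ(12) = 0, μ(13) = -1, μ(14) = 1, μ(15) = 1, μ(16) = 0, μ(17) = -1, μ(18) = 0, μ(19) = -1, μ(20) = 0, μ(21) = 1, μ(22) = 1, μ(23) = -1, μ(24) = 0. Summing all 24 values: -2. (Mertens function M(x) = Σ_{n ≤ x} μ(n); on average M(x) should be small (PNT ⟺ M(x) = o(x)).)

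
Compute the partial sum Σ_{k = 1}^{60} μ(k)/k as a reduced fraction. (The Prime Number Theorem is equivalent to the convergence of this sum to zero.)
Σ μ(k)/k = 15620172904808488514/961380175077106319535

Values of μ(k) for 1 ≤ k ≤ 60: μ(1) = 1, μ(2) = -1, μ(3) = -1, μ(5) = -1, μ(6) = 1, μ(7) = -1, μ(10) = 1, μ(11) = -1, μ(13) = -1, μ(14) = 1, μ(15) = 1, μ(17) = -1, μ(19) = -1, μ(21) = 1, μ(22) = 1, μ(23) = -1, μ(26) = 1, μ(29) = -1, μ(30) = -1, μ(31) = -1, μ(33) = 1, μ(34) = 1, μ(35) = 1, μ(37) = -1, μ(38) = 1, μ(39) = 1, μ(41) = -1, μ(42) = -1, μ(43) = -1, μ(46) = 1, μ(47) = -1, μ(51) = 1, μ(53) = -1, μ(55) = 1, μ(57) = 1, μ(58) = 1, μ(59) = -1, with μ = 0 on non-squarefree integers. Summing μ(k)/k for k where μ(k) ≠ 0 gives 15620172904808488514/961380175077106319535 ≈ 0.0162. (PNT ⟺ this sum → 0 as n → ∞.)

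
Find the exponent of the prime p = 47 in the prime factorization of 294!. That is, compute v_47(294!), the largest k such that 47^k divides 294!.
v_47(294!) = 6

Legendre's formula: v_p(n!) = Σ_{k ≥ 1} ⌊n / p^k⌋. For p = 47, n = 294, the terms are:
  ⌊294/47^1⌋ = ⌊294/47⌋ = 6
(the next term ⌊294/47^2⌋ = 0, terminating the sum). Summing: v_47(294!) = 6 = 6.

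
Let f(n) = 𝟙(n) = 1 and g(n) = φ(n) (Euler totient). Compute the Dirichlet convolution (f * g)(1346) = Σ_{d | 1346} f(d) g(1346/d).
(𝟙 * φ)(1346) = 1346

Divisors of 1346: [1, 2, 673, 1346]. For each d | 1346:
  d = 1: 𝟙(1) · φ(1346/1) = 1 · 672 = 672
  d = 2: 𝟙(2) · φ(1346/2) = 1 · 672 = 672
  d = 673: 𝟙(673) · φ(1346/673) = 1 · 1 = 1
  d = 1346: 𝟙(1346) · φ(1346/1346) = 1 · 1 = 1
Summing: (𝟙 * φ)(1346) = 672 + 672 + 1 + 1 = 1346.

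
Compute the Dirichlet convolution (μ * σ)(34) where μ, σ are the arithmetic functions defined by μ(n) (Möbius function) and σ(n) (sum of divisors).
(μ * σ)(34) = 34

Divisors of 34: [1, 2, 17, 34]. For each d | 34:
  d = 1: μ(1) · σ(34/1) = 1 · 54 = 54
  d = 2: μ(2) · σ(34/2) = -1 · 18 = -18
  d = 17: μ(17) · σ(34/17) = -1 · 3 = -3
  d = 34: μ(34) · σ(34/34) = 1 · 1 = 1
Summing: (μ * σ)(34) = 54 + -18 + -3 + 1 = 34.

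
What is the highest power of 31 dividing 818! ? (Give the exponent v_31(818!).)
v_31(818!) = 26

Legendre's formula: v_p(n!) = Σ_{k ≥ 1} ⌊n / p^k⌋. For p = 31, n = 818, the terms are:
  ⌊818/31^1⌋ = ⌊818/31⌋ = 26
(the next term ⌊818/31^2⌋ = 0, terminating the sum). Summing: v_31(818!) = 26 = 26.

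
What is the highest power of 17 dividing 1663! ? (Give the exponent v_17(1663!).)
v_17(1663!) = 102

Legendre's formula: v_p(n!) = Σ_{k ≥ 1} ⌊n / p^k⌋. For p = 17, n = 1663, the terms are:
  ⌊1663/17^1⌋ = ⌊1663/17⌋ = 97
  ⌊1663/17^2⌋ = ⌊1663/289⌋ = 5
(the next term ⌊1663/17^3⌋ = 0, terminating the sum). Summing: v_17(1663!) = 97 + 5 = 102.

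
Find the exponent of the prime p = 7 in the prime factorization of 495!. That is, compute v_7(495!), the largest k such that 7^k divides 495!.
v_7(495!) = 81

Legendre's formula: v_p(n!) = Σ_{k ≥ 1} ⌊n / p^k⌋. For p = 7, n = 495, the terms are:
  ⌊495/7^1⌋ = ⌊495/7⌋ = 70
  ⌊495/7^2⌋ = ⌊495/49⌋ = 10
  ⌊495/7^3⌋ = ⌊495/343⌋ = 1
(the next term ⌊495/7^4⌋ = 0, terminating the sum). Summing: v_7(495!) = 70 + 10 + 1 = 81.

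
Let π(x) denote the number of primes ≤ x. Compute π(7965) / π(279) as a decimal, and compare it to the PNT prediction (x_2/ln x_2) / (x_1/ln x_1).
π(7965)/π(279) = 1006/59 ≈ 17.0508;  PNT prediction ≈ 17.8966.

π(279) = 59 and π(7965) = 1006, so π(7965)/π(279) ≈ 17.0508. The PNT-predicted ratio is (7965/ln(7965)) / (279/ln(279)) ≈ 17.8966. The two agree to within a few percent, as expected.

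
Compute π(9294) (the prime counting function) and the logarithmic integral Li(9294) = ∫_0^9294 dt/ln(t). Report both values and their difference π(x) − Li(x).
π(9294) = 1151;  Li(9294) ≈ 1169.18;  π(x) − Li(x) ≈ -18.18.

Direct count of primes ≤ 9294 gives π(9294) = 1151. Numerical evaluation of the logarithmic integral gives Li(9294) ≈ 1169.18. The difference π(x) − Li(x) ≈ -18.18 is typically negative for small/moderate x (Li(x) overestimates), though Littlewood's theorem shows this sign changes infinitely often.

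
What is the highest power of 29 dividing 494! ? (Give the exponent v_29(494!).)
v_29(494!) = 17

Legendre's formula: v_p(n!) = Σ_{k ≥ 1} ⌊n / p^k⌋. For p = 29, n = 494, the terms are:
  ⌊494/29^1⌋ = ⌊494/29⌋ = 17
(the next term ⌊494/29^2⌋ = 0, terminating the sum). Summing: v_29(494!) = 17 = 17.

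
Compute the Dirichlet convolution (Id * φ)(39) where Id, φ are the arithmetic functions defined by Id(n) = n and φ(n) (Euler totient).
(Id * φ)(39) = 125

Divisors of 39: [1, 3, 13, 39]. For each d | 39:
  d = 1: Id(1) · φ(39/1) = 1 · 24 = 24
  d = 3: Id(3) · φ(39/3) = 3 · 12 = 36
  d = 13: Id(13) · φ(39/13) = 13 · 2 = 26
  d = 39: Id(39) · φ(39/39) = 39 · 1 = 39
Summing: (Id * φ)(39) = 24 + 36 + 26 + 39 = 125.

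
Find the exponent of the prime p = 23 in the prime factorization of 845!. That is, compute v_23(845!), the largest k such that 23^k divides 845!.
v_23(845!) = 37

Legendre's formula: v_p(n!) = Σ_{k ≥ 1} ⌊n / p^k⌋. For p = 23, n = 845, the terms are:
  ⌊845/23^1⌋ = ⌊845/23⌋ = 36
  ⌊845/23^2⌋ = ⌊845/529⌋ = 1
(the next term ⌊845/23^3⌋ = 0, terminating the sum). Summing: v_23(845!) = 36 + 1 = 37.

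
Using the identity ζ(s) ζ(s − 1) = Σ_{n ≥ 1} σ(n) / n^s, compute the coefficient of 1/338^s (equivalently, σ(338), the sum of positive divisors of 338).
σ(338) = 549

In the product (Σ m^0/m^s)(Σ k / k^s) = Σ (Σ_{d | n} d) / n^s, the coefficient of 1/n^s is σ(n) = Σ_{d | n} d. For n = 338, divisors are [1, 2, 13, 26, 169, 338]; summing: σ(338) = 549.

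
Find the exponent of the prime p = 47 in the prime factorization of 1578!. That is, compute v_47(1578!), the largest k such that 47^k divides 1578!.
v_47(1578!) = 33

Legendre's formula: v_p(n!) = Σ_{k ≥ 1} ⌊n / p^k⌋. For p = 47, n = 1578, the terms are:
  ⌊1578/47^1⌋ = ⌊1578/47⌋ = 33
(the next term ⌊1578/47^2⌋ = 0, terminating the sum). Summing: v_47(1578!) = 33 = 33.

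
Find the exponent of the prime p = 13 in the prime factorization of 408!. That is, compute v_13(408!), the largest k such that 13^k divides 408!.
v_13(408!) = 33

Legendre's formula: v_p(n!) = Σ_{k ≥ 1} ⌊n / p^k⌋. For p = 13, n = 408, the terms are:
  ⌊408/13^1⌋ = ⌊408/13⌋ = 31
  ⌊408/13^2⌋ = ⌊408/169⌋ = 2
(the next term ⌊408/13^3⌋ = 0, terminating the sum). Summing: v_13(408!) = 31 + 2 = 33.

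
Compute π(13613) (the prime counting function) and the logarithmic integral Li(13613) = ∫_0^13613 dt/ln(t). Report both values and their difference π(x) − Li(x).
π(13613) = 1609;  Li(13613) ≈ 1631.66;  π(x) − Li(x) ≈ -22.66.

Direct count of primes ≤ 13613 gives π(13613) = 1609. Numerical evaluation of the logarithmic integral gives Li(13613) ≈ 1631.66. The difference π(x) − Li(x) ≈ -22.66 is typically negative for small/moderate x (Li(x) overestimates), though Littlewood's theorem shows this sign changes infinitely often.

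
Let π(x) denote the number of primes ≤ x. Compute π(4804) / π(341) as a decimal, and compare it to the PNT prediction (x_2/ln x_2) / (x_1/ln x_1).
π(4804)/π(341) = 647/68 ≈ 9.5147;  PNT prediction ≈ 9.6918.

π(341) = 68 and π(4804) = 647, so π(4804)/π(341) ≈ 9.5147. The PNT-predicted ratio is (4804/ln(4804)) / (341/ln(341)) ≈ 9.6918. The two agree to within a few percent, as expected.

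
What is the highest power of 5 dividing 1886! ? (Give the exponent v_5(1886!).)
v_5(1886!) = 470

Legendre's formula: v_p(n!) = Σ_{k ≥ 1} ⌊n / p^k⌋. For p = 5, n = 1886, the terms are:
  ⌊1886/5^1⌋ = ⌊1886/5⌋ = 377
  ⌊1886/5^2⌋ = ⌊1886/25⌋ = 75
  ⌊1886/5^3⌋ = ⌊1886/125⌋ = 15
  ⌊1886/5^4⌋ = ⌊1886/625⌋ = 3
(the next term ⌊1886/5^5⌋ = 0, terminating the sum). Summing: v_5(1886!) = 377 + 75 + 15 + 3 = 470.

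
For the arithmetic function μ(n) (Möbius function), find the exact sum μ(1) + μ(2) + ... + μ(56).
Σ_{n ≤ 56} μ(n) = -2

Compute μ(n) for each 1 ≤ n ≤ 56: μ(1) = 1, μ(2) = -1, μ(3) = -1, μ(4) = 0, μ(5) = -1, μ(6) = 1, μ(7) = -1, μ(8) = 0, μ(9) = 0, μ(10) = 1, μ(11) = -1, μ(12) = 0, μ(13) = -1, μ(14) = 1, μ(15) = 1, μ(16) = 0, μ(17) = -1, μ(18) = 0, μ(19) = -1, μ(20) = 0, μ(21) = 1, μ(22) = 1, μ(23) = -1, μ(24) = 0, μ(25) = 0, μ(26) = 1, μ(27) = 0, μ(28) = 0, μ(29) = -1, μ(30) = -1, μ(31) = -1, μ(32) = 0, μ(33) = 1, μ(34) = 1, μ(35) = 1, μ(36) = 0, μ(37) = -1, μ(38) = 1, μ(39) = 1, μ(40) = 0, μ(41) = -1, μ(42) = -1, μ(43) = -1, μ(44) = 0, μ(45) = 0, μ(46) = 1, μ(47) = -1, μ(48) = 0, μ(49) = 0, μ(50) = 0, μ(51) = 1, μ(52) = 0, μ(53) = -1, μ(54) = 0, μ(55) = 1, μ(56) = 0. Summing all 56 values: -2. (Mertens function M(x) = Σ_{n ≤ x} μ(n); on average M(x) should be small (PNT ⟺ M(x) = o(x)).)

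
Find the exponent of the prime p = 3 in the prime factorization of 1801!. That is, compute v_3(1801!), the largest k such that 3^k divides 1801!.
v_3(1801!) = 897

Legendre's formula: v_p(n!) = Σ_{k ≥ 1} ⌊n / p^k⌋. For p = 3, n = 1801, the terms are:
  ⌊1801/3^1⌋ = ⌊1801/3⌋ = 600
  ⌊1801/3^2⌋ = ⌊1801/9⌋ = 200
  ⌊1801/3^3⌋ = ⌊1801/27⌋ = 66
  ⌊1801/3^4⌋ = ⌊1801/81⌋ = 22
  ⌊1801/3^5⌋ = ⌊1801/243⌋ = 7
  ⌊1801/3^6⌋ = ⌊1801/729⌋ = 2
(the next term ⌊1801/3^7⌋ = 0, terminating the sum). Summing: v_3(1801!) = 600 + 200 + 66 + 22 + 7 + 2 = 897.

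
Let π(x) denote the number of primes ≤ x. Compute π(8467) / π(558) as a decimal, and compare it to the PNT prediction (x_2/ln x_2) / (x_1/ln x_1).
π(8467)/π(558) = 1059/102 ≈ 10.3824;  PNT prediction ≈ 10.6110.

π(558) = 102 and π(8467) = 1059, so π(8467)/π(558) ≈ 10.3824. The PNT-predicted ratio is (8467/ln(8467)) / (558/ln(558)) ≈ 10.6110. The two agree to within a few percent, as expected.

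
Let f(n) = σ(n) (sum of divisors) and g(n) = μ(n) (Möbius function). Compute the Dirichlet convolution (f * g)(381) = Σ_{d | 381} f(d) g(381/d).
(σ * μ)(381) = 381

Divisors of 381: [1, 3, 127, 381]. For each d | 381:
  d = 1: σ(1) · μ(381/1) = 1 · 1 = 1
  d = 3: σ(3) · μ(381/3) = 4 · -1 = -4
  d = 127: σ(127) · μ(381/127) = 128 · -1 = -128
  d = 381: σ(381) · μ(381/381) = 512 · 1 = 512
Summing: (σ * μ)(381) = 1 + -4 + -128 + 512 = 381.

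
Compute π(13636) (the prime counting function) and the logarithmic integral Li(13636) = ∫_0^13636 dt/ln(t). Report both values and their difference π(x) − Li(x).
π(13636) = 1612;  Li(13636) ≈ 1634.08;  π(x) − Li(x) ≈ -22.08.

Direct count of primes ≤ 13636 gives π(13636) = 1612. Numerical evaluation of the logarithmic integral gives Li(13636) ≈ 1634.08. The difference π(x) − Li(x) ≈ -22.08 is typically negative for small/moderate x (Li(x) overestimates), though Littlewood's theorem shows this sign changes infinitely often.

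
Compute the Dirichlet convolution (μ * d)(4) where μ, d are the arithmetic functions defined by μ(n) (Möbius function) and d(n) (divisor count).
(μ * d)(4) = 1

Divisors of 4: [1, 2, 4]. For each d | 4:
  d = 1: μ(1) · d(4/1) = 1 · 3 = 3
  d = 2: μ(2) · d(4/2) = -1 · 2 = -2
  d = 4: μ(4) · d(4/4) = 0 · 1 = 0
Summing: (μ * d)(4) = 3 + -2 + 0 = 1.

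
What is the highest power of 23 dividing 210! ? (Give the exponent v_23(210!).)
v_23(210!) = 9

Legendre's formula: v_p(n!) = Σ_{k ≥ 1} ⌊n / p^k⌋. For p = 23, n = 210, the terms are:
  ⌊210/23^1⌋ = ⌊210/23⌋ = 9
(the next term ⌊210/23^2⌋ = 0, terminating the sum). Summing: v_23(210!) = 9 = 9.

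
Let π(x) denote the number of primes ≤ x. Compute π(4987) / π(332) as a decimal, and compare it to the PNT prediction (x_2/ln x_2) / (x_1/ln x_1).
π(4987)/π(332) = 667/67 ≈ 9.9552;  PNT prediction ≈ 10.2412.

π(332) = 67 and π(4987) = 667, so π(4987)/π(332) ≈ 9.9552. The PNT-predicted ratio is (4987/ln(4987)) / (332/ln(332)) ≈ 10.2412. The two agree to within a few percent, as expected.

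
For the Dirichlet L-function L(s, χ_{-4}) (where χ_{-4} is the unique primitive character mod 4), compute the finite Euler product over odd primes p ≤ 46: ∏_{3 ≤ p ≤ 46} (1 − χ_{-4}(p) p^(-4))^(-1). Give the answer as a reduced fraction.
∏ = 86895436242675250318069981336761703653427013/87866829265048200003921257481906011724840960

The odd primes p ≤ 46 are [3, 5, 7, 11, 13, 17, 19, 23, 29, 31, 37, 41, 43]. For each, χ(p) = 1 if p ≡ 1 mod 4, χ(p) = −1 if p ≡ 3 mod 4. Taking (1 − χ(p)/p^4)^(-1) = p^4/(p^4 − χ(p)): (1 − (-1)/3^4)^(-1) · (1 − (1)/5^4)^(-1) · (1 − (-1)/7^4)^(-1) · (1 − (-1)/11^4)^(-1) · (1 − (1)/13^4)^(-1) · (1 − (1)/17^4)^(-1) · (1 − (-1)/19^4)^(-1) · (1 − (-1)/23^4)^(-1) · (1 − (1)/29^4)^(-1) · (1 − (-1)/31^4)^(-1) · (1 − (1)/37^4)^(-1) · (1 − (1)/41^4)^(-1) · (1 − (-1)/43^4)^(-1) = 86895436242675250318069981336761703653427013/87866829265048200003921257481906011724840960.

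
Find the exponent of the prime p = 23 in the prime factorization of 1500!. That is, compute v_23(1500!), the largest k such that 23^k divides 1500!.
v_23(1500!) = 67

Legendre's formula: v_p(n!) = Σ_{k ≥ 1} ⌊n / p^k⌋. For p = 23, n = 1500, the terms are:
  ⌊1500/23^1⌋ = ⌊1500/23⌋ = 65
  ⌊1500/23^2⌋ = ⌊1500/529⌋ = 2
(the next term ⌊1500/23^3⌋ = 0, terminating the sum). Summing: v_23(1500!) = 65 + 2 = 67.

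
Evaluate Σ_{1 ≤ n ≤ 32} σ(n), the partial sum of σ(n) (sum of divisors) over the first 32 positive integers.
Σ_{n ≤ 32} σ(n) = 857

Compute σ(n) for each 1 ≤ n ≤ 32: σ(1) = 1, σ(2) = 3, σ(3) = 4, σ(4) = 7, σ(5) = 6, σ(6) = 12, σ(7) = 8, σ(8) = 15, σ(9) = 13, σ(10) = 18, σ(11) = 12, σ(12) = 28, σ(13) = 14, σ(14) = 24, σ(15) = 24, σ(16) = 31, σ(17) = 18, σ(18) = 39, σ(19) = 20, σ(20) = 42, σ(21) = 32, σ(22) = 36, σ(23) = 24, σ(24) = 60, σ(25) = 31, σ(26) = 42, σ(27) = 40, σ(28) = 56, σ(29) = 30, σ(30) = 72, σ(31) = 32, σ(32) = 63. Summing all 32 values: 857. (Average order: Σ_{n ≤ x} σ(n) ~ (π²/12) x². For x = 32, (π²/12)·32² ≈ 842.21.)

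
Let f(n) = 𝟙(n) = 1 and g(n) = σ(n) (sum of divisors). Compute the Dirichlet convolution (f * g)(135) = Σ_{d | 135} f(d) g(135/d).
(𝟙 * σ)(135) = 406

Divisors of 135: [1, 3, 5, 9, 15, 27, 45, 135]. For each d | 135:
  d = 1: 𝟙(1) · σ(135/1) = 1 · 240 = 240
  d = 3: 𝟙(3) · σ(135/3) = 1 · 78 = 78
  d = 5: 𝟙(5) · σ(135/5) = 1 · 40 = 40
  d = 9: 𝟙(9) · σ(135/9) = 1 · 24 = 24
  d = 15: 𝟙(15) · σ(135/15) = 1 · 13 = 13
  d = 27: 𝟙(27) · σ(135/27) = 1 · 6 = 6
  d = 45: 𝟙(45) · σ(135/45) = 1 · 4 = 4
  d = 135: 𝟙(135) · σ(135/135) = 1 · 1 = 1
Summing: (𝟙 * σ)(135) = 240 + 78 + 40 + 24 + 13 + 6 + 4 + 1 = 406.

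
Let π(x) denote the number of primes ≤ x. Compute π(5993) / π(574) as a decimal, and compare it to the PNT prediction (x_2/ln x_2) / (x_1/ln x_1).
π(5993)/π(574) = 783/105 ≈ 7.4571;  PNT prediction ≈ 7.6252.

π(574) = 105 and π(5993) = 783, so π(5993)/π(574) ≈ 7.4571. The PNT-predicted ratio is (5993/ln(5993)) / (574/ln(574)) ≈ 7.6252. The two agree to within a few percent, as expected.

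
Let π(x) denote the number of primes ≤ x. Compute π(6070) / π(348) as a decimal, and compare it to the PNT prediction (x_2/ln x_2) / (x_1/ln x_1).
π(6070)/π(348) = 791/69 ≈ 11.4638;  PNT prediction ≈ 11.7180.

π(348) = 69 and π(6070) = 791, so π(6070)/π(348) ≈ 11.4638. The PNT-predicted ratio is (6070/ln(6070)) / (348/ln(348)) ≈ 11.7180. The two agree to within a few percent, as expected.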